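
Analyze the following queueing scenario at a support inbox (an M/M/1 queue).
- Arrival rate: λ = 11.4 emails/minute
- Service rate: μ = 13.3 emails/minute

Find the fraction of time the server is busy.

Server utilization: ρ = λ/μ
ρ = 11.4/13.3 = 0.8571
The server is busy 85.71% of the time.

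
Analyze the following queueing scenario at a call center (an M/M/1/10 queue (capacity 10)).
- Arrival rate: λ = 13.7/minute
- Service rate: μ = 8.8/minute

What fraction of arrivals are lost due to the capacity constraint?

ρ = λ/μ = 13.7/8.8 = 1.5568
P₀ = (1-ρ)/(1-ρ^(K+1)) = (1-1.5568)/(1-1.5568^11) = -0.5568/-129.1850 = 0.004310
P_K = P₀×ρ^K = 0.004310 × 1.5568^10 = 0.004310 × 83.6235 = 0.3604
Blocking probability = 36.04%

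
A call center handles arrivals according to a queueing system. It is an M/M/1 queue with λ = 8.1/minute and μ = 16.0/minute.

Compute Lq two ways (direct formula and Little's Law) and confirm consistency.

Method 1 (direct): Lq = λ²/(μ(μ-λ)) = 65.61/(16.0 × 7.90) = 0.5191

Method 2 (Little's Law):
W = 1/(μ-λ) = 1/7.90 = 0.126582
Wq = W - 1/μ = 0.126582 - 0.0625000 = 0.064082
Lq = λWq = 8.1 × 0.064082 = 0.5191 ✔ (matches Method 1)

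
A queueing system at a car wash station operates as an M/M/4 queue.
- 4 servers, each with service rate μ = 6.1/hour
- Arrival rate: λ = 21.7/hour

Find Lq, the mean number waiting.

Traffic intensity: ρ = λ/(cμ) = 21.7/(4×6.1) = 0.8893
Since ρ = 0.8893 < 1, system is stable.
Offered load a = λ/μ = cρ = 21.7/6.1 = 3.5574
P₀ = [ Σₙ₌₀^3 aⁿ/n! + a^4/(4!(1-ρ)) ]⁻¹
Σ = a^0/0! + a^1/1! + a^2/2! + a^3/3! = 1.00000 + 3.55738 + 6.32747 + 7.50306 = 18.3879
a^4/(4!(1-ρ)) = 160.1473/(24 × 0.1106557) = 60.3024
P₀ = 1/(18.3879 + 60.3024) = 0.01271
Lq = P₀·a^4·ρ / (4!(1-ρ)²) = 0.0127081 × 160.1473 × 0.889344 / (24 × 0.0122447) = 6.1590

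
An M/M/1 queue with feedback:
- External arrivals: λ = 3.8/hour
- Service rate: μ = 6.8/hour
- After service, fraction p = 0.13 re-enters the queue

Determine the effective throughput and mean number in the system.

Effective arrival rate: λ_eff = λ/(1-p) = 3.8/(1-0.13) = 3.8/0.87 = 4.36782
ρ = λ_eff/μ = 4.36782/6.8 = 0.642326
L = ρ/(1-ρ) = 0.642326/(1-0.642326) = 1.7958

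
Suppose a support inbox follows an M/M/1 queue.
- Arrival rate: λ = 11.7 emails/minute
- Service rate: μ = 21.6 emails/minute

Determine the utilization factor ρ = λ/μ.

Server utilization: ρ = λ/μ
ρ = 11.7/21.6 = 0.5417
The server is busy 54.17% of the time.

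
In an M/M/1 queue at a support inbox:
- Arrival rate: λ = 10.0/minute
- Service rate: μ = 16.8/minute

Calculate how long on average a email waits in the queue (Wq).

First, compute utilization: ρ = λ/μ = 10.0/16.8 = 0.5952
For M/M/1: Wq = λ/(μ(μ-λ))
Wq = 10.0/(16.8 × (16.8-10.0))
Wq = 10.0/(16.8 × 6.80)
Wq = 0.08754 minutes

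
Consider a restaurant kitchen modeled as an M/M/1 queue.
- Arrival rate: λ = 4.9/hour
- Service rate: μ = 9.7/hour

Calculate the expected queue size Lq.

ρ = λ/μ = 4.9/9.7 = 0.5052
For M/M/1: Lq = λ²/(μ(μ-λ))
Lq = 24.01/(9.7 × 4.80)
Lq = 0.5157 orders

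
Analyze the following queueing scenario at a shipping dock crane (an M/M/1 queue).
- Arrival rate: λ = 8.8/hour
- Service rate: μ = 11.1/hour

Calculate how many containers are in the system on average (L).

ρ = λ/μ = 8.8/11.1 = 0.7928
For M/M/1: L = λ/(μ-λ)
L = 8.8/(11.1-8.8) = 8.8/2.30
L = 3.8261 containers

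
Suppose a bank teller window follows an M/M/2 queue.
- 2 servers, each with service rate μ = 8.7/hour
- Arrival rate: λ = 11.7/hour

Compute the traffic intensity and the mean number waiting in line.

Traffic intensity: ρ = λ/(cμ) = 11.7/(2×8.7) = 0.6724
Since ρ = 0.6724 < 1, system is stable.
Offered load a = λ/μ = cρ = 11.7/8.7 = 1.3448
P₀ = [ Σₙ₌₀^1 aⁿ/n! + a^2/(2!(1-ρ)) ]⁻¹
Σ = a^0/0! + a^1/1! = 1.0000 + 1.3448 = 2.3448
a^2/(2!(1-ρ)) = 1.8086/(2 × 0.3276) = 2.7604
P₀ = 1/(2.3448 + 2.7604) = 0.1959
Lq = P₀·a^2·ρ / (2!(1-ρ)²) = 0.19588 × 1.8086 × 0.67241 / (2 × 0.10731) = 1.1099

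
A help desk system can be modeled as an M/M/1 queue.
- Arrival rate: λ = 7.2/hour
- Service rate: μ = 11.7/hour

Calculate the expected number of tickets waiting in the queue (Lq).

ρ = λ/μ = 7.2/11.7 = 0.6154
For M/M/1: Lq = λ²/(μ(μ-λ))
Lq = 51.84/(11.7 × 4.50)
Lq = 0.9846 tickets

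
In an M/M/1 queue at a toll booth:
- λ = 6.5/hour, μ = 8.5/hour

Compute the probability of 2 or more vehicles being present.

ρ = λ/μ = 6.5/8.5 = 0.7647
P(N ≥ n) = ρⁿ
P(N ≥ 2) = 0.7647^2
P(N ≥ 2) = 0.5848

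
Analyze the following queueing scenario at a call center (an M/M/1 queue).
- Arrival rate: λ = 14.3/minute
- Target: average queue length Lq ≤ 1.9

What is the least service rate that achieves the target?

For M/M/1: Lq = λ²/(μ(μ-λ))
Need Lq ≤ 1.9, i.e. μ(μ-λ) ≥ λ²/1.9
μ² - 14.3μ - 204.49/1.9 ≥ 0  →  μ² - 14.3μ - 107.62632 ≥ 0
Quadratic formula (positive root): μ = [λ + √(λ² + 4×107.62632)]/2
Discriminant: 204.49 + 4×107.62632 = 634.9953, √634.9953 = 25.19911
μ ≥ (14.3 + 25.19911)/2 = 19.7496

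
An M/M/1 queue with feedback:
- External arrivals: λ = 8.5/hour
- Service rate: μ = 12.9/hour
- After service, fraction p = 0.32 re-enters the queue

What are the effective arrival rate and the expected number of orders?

Effective arrival rate: λ_eff = λ/(1-p) = 8.5/(1-0.32) = 8.5/0.68 = 12.5000
ρ = λ_eff/μ = 12.5000/12.9 = 0.9689922
L = ρ/(1-ρ) = 0.9689922/(1-0.9689922) = 31.2500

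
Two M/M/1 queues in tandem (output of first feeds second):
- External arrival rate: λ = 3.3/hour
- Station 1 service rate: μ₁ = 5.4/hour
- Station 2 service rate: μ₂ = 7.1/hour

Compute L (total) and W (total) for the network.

By Jackson's theorem, each station behaves as independent M/M/1.
Station 1: ρ₁ = 3.3/5.4 = 0.6111, L₁ = ρ₁/(1-ρ₁) = λ/(μ₁-λ) = 3.3/2.10 = 1.5714
Station 2: ρ₂ = 3.3/7.1 = 0.4648, L₂ = ρ₂/(1-ρ₂) = λ/(μ₂-λ) = 3.3/3.80 = 0.8684
Total: L = L₁ + L₂ = 1.5714 + 0.8684 = 2.4398
W = L/λ = 2.4398/3.3 = 0.7393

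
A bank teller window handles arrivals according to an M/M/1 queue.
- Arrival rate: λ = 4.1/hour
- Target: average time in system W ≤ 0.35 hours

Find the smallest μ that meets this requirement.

For M/M/1: W = 1/(μ-λ)
Need W ≤ 0.35, so 1/(μ-λ) ≤ 0.35
μ - λ ≥ 1/0.35 = 2.8571
μ ≥ 4.1 + 2.8571 = 6.9571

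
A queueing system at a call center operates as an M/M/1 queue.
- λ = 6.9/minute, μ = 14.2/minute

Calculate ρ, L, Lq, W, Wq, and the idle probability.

Step 1: ρ = λ/μ = 6.9/14.2 = 0.4859
Step 2: L = λ/(μ-λ) = 6.9/7.30 = 0.9452
Step 3: Lq = λ²/(μ(μ-λ)) = 47.61/(14.2×7.30) = 0.4593
Step 4: W = 1/(μ-λ) = 1/7.30 = 0.13699
Step 5: Wq = λ/(μ(μ-λ)) = 6.9/(14.2×7.30) = 0.06656
Step 6: P(0) = 1-ρ = 0.5141
Verify: L = λW = 6.9×0.13699 = 0.9452 ✔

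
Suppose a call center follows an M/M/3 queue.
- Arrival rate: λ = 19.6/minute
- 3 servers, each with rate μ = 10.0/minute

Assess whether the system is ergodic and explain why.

Stability requires ρ = λ/(cμ) < 1
ρ = 19.6/(3 × 10.0) = 19.6/30.00 = 0.6533
Since 0.6533 < 1, the system is STABLE.
The servers are busy 65.33% of the time.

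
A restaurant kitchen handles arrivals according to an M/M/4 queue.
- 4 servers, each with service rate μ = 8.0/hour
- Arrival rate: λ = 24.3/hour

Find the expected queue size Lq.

Traffic intensity: ρ = λ/(cμ) = 24.3/(4×8.0) = 0.7594
Since ρ = 0.7594 < 1, system is stable.
Offered load a = λ/μ = cρ = 24.3/8.0 = 3.0375
P₀ = [ Σₙ₌₀^3 aⁿ/n! + a^4/(4!(1-ρ)) ]⁻¹
Σ = a^0/0! + a^1/1! + a^2/2! + a^3/3! = 1.0000 + 3.0375 + 4.6132 + 4.6709 = 13.3216
a^4/(4!(1-ρ)) = 85.1266/(24 × 0.240625) = 14.7405
P₀ = 1/(13.3216 + 14.7405) = 0.03564
Lq = P₀·a^4·ρ / (4!(1-ρ)²) = 0.035635 × 85.1266 × 0.75938 / (24 × 0.057900) = 1.6577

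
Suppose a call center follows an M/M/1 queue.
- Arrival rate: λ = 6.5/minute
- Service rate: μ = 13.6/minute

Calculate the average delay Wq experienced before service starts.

First, compute utilization: ρ = λ/μ = 6.5/13.6 = 0.4779
For M/M/1: Wq = λ/(μ(μ-λ))
Wq = 6.5/(13.6 × (13.6-6.5))
Wq = 6.5/(13.6 × 7.10)
Wq = 0.06732 minutes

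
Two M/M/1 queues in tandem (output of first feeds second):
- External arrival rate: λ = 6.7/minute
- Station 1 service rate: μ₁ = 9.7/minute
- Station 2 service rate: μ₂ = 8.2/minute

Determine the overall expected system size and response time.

By Jackson's theorem, each station behaves as independent M/M/1.
Station 1: ρ₁ = 6.7/9.7 = 0.6907, L₁ = ρ₁/(1-ρ₁) = λ/(μ₁-λ) = 6.7/3.00 = 2.2333
Station 2: ρ₂ = 6.7/8.2 = 0.8171, L₂ = ρ₂/(1-ρ₂) = λ/(μ₂-λ) = 6.7/1.50 = 4.4667
Total: L = L₁ + L₂ = 2.2333 + 4.4667 = 6.7000
W = L/λ = 6.7000/6.7 = 1.0000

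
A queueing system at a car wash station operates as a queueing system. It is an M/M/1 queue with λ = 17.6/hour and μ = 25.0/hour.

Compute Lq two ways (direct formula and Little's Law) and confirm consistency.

Method 1 (direct): Lq = λ²/(μ(μ-λ)) = 309.76/(25.0 × 7.40) = 1.6744

Method 2 (Little's Law):
W = 1/(μ-λ) = 1/7.40 = 0.135135
Wq = W - 1/μ = 0.135135 - 0.0400000 = 0.095135
Lq = λWq = 17.6 × 0.095135 = 1.6744 ✔ (matches Method 1)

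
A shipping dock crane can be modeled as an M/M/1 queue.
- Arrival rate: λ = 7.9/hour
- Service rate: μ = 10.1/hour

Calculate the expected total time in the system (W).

First, compute utilization: ρ = λ/μ = 7.9/10.1 = 0.7822
For M/M/1: W = 1/(μ-λ)
W = 1/(10.1-7.9) = 1/2.20
W = 0.4545 hours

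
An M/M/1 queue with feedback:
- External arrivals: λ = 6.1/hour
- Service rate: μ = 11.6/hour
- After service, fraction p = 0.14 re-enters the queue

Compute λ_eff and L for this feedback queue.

Effective arrival rate: λ_eff = λ/(1-p) = 6.1/(1-0.14) = 6.1/0.86 = 7.0930
ρ = λ_eff/μ = 7.0930/11.6 = 0.61147
L = ρ/(1-ρ) = 0.61147/(1-0.61147) = 1.5738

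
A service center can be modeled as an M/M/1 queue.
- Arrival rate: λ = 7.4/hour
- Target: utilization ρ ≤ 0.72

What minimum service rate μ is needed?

ρ = λ/μ, so μ = λ/ρ
μ ≥ 7.4/0.72 = 10.2778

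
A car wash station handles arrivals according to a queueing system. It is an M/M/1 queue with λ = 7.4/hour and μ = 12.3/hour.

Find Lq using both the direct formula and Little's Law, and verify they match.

Method 1 (direct): Lq = λ²/(μ(μ-λ)) = 54.76/(12.3 × 4.90) = 0.9086

Method 2 (Little's Law):
W = 1/(μ-λ) = 1/4.90 = 0.20408
Wq = W - 1/μ = 0.20408 - 0.081301 = 0.12278
Lq = λWq = 7.4 × 0.12278 = 0.9086 ✔ (matches Method 1)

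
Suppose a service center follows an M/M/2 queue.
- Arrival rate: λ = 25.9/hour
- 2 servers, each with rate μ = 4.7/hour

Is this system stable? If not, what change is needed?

Stability requires ρ = λ/(cμ) < 1
ρ = 25.9/(2 × 4.7) = 25.9/9.40 = 2.7553
Since 2.7553 ≥ 1, the system is UNSTABLE.
Need c > λ/μ = 25.9/4.7 = 5.51.
Minimum servers needed: c = 6.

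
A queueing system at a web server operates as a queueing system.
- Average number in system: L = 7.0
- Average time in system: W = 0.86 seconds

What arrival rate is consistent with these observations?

Little's Law: L = λW, so λ = L/W
λ = 7.0/0.86 = 8.1395 requests/second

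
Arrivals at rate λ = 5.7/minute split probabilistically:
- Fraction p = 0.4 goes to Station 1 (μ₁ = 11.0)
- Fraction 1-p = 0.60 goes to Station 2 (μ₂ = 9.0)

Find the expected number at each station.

Effective rates: λ₁ = 5.7×0.4 = 2.28, λ₂ = 5.7×0.60 = 3.42
Station 1: ρ₁ = 2.28/11.0 = 0.2073, L₁ = ρ₁/(1-ρ₁) = 0.2073/(1-0.2073) = 0.2615
Station 2: ρ₂ = 3.42/9.0 = 0.3800, L₂ = ρ₂/(1-ρ₂) = 0.3800/(1-0.3800) = 0.6129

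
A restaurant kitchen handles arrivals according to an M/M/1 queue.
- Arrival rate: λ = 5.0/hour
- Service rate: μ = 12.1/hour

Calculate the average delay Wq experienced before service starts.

First, compute utilization: ρ = λ/μ = 5.0/12.1 = 0.4132
For M/M/1: Wq = λ/(μ(μ-λ))
Wq = 5.0/(12.1 × (12.1-5.0))
Wq = 5.0/(12.1 × 7.10)
Wq = 0.05820 hours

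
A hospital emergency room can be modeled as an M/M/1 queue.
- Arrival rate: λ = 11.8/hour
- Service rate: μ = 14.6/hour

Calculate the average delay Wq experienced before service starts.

First, compute utilization: ρ = λ/μ = 11.8/14.6 = 0.8082
For M/M/1: Wq = λ/(μ(μ-λ))
Wq = 11.8/(14.6 × (14.6-11.8))
Wq = 11.8/(14.6 × 2.80)
Wq = 0.2886 hours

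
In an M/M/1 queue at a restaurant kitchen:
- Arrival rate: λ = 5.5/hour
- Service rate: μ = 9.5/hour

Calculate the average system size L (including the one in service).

ρ = λ/μ = 5.5/9.5 = 0.5789
For M/M/1: L = λ/(μ-λ)
L = 5.5/(9.5-5.5) = 5.5/4.00
L = 1.3750 orders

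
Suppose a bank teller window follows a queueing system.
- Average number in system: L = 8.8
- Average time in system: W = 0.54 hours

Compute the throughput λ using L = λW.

Little's Law: L = λW, so λ = L/W
λ = 8.8/0.54 = 16.2963 transactions/hour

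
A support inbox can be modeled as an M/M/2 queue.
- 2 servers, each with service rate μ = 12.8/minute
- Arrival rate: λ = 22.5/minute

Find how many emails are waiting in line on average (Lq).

Traffic intensity: ρ = λ/(cμ) = 22.5/(2×12.8) = 0.8789
Since ρ = 0.8789 < 1, system is stable.
Offered load a = λ/μ = cρ = 22.5/12.8 = 1.7578
P₀ = [ Σₙ₌₀^1 aⁿ/n! + a^2/(2!(1-ρ)) ]⁻¹
Σ = a^0/0! + a^1/1! = 1.0000 + 1.7578 = 2.7578
a^2/(2!(1-ρ)) = 3.08990/(2 × 0.121094) = 12.7583
P₀ = 1/(2.7578 + 12.7583) = 0.06445
Lq = P₀·a^2·ρ / (2!(1-ρ)²) = 0.0644491 × 3.08990 × 0.878906 / (2 × 0.0146637) = 5.9680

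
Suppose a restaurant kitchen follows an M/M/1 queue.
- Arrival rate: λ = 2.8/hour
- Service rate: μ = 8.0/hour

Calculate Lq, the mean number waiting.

ρ = λ/μ = 2.8/8.0 = 0.3500
For M/M/1: Lq = λ²/(μ(μ-λ))
Lq = 7.84/(8.0 × 5.20)
Lq = 0.1885 orders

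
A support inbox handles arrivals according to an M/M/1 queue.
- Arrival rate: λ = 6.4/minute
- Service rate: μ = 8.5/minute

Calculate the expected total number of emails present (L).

ρ = λ/μ = 6.4/8.5 = 0.7529
For M/M/1: L = λ/(μ-λ)
L = 6.4/(8.5-6.4) = 6.4/2.10
L = 3.0476 emails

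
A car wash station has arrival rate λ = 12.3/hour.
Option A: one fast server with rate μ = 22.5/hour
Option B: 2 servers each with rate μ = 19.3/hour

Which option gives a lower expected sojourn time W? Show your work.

Option A: single server μ = 22.5 (M/M/1)
  ρ_A = 12.3/22.5 = 0.5467
  W_A = 1/(μ-λ) = 1/(22.5-12.3) = 1/10.20 = 0.09804

Option B: 2 servers μ = 19.3 (M/M/2)
  ρ_B = λ/(cμ) = 12.3/(2×19.3) = 0.3187
  Offered load a = λ/μ = cρ = 12.3/19.3 = 0.6373
  P₀ = [ Σₙ₌₀^1 aⁿ/n! + a^2/(2!(1-ρ)) ]⁻¹
  Σ = a^0/0! + a^1/1! = 1.0000 + 0.6373 = 1.6373
  a^2/(2!(1-ρ)) = 0.4062/(2 × 0.6813) = 0.2981
  P₀ = 1/(1.6373 + 0.2981) = 0.5167
  Lq = P₀·a^2·ρ / (2!(1-ρ)²) = 0.51670 × 0.40616 × 0.31865 / (2 × 0.46423) = 0.07203
  Wq_B = Lq/λ = 0.07203/12.3 = 0.005856
  W_B = Wq_B + 1/μ = 0.005856 + 0.05181 = 0.05767

Since W_B = 0.05767 < W_A = 0.09804, Option B (multiple servers) has the shorter time in system.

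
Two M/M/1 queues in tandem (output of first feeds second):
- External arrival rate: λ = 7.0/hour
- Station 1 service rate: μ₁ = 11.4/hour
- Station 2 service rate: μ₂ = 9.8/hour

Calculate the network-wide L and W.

By Jackson's theorem, each station behaves as independent M/M/1.
Station 1: ρ₁ = 7.0/11.4 = 0.6140, L₁ = ρ₁/(1-ρ₁) = λ/(μ₁-λ) = 7.0/4.40 = 1.5909
Station 2: ρ₂ = 7.0/9.8 = 0.7143, L₂ = ρ₂/(1-ρ₂) = λ/(μ₂-λ) = 7.0/2.80 = 2.5000
Total: L = L₁ + L₂ = 1.5909 + 2.5000 = 4.0909
W = L/λ = 4.0909/7.0 = 0.5844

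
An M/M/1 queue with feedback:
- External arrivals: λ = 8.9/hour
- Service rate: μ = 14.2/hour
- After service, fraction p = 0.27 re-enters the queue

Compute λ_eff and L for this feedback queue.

Effective arrival rate: λ_eff = λ/(1-p) = 8.9/(1-0.27) = 8.9/0.73 = 12.19178
ρ = λ_eff/μ = 12.19178/14.2 = 0.858576
L = ρ/(1-ρ) = 0.858576/(1-0.858576) = 6.0709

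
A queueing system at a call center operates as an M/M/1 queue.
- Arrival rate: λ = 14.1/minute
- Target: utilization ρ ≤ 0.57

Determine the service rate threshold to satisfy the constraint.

ρ = λ/μ, so μ = λ/ρ
μ ≥ 14.1/0.57 = 24.7368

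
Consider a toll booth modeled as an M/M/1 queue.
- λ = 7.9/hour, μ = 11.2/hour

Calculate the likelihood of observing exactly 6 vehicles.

ρ = λ/μ = 7.9/11.2 = 0.7054
P(n) = (1-ρ)ρⁿ
P(6) = (1-0.7054) × 0.7054^6
P(6) = 0.2946 × 0.1232
P(6) = 0.03629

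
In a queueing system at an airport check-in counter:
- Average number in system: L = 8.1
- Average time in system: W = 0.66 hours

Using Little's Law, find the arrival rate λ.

Little's Law: L = λW, so λ = L/W
λ = 8.1/0.66 = 12.2727 passengers/hour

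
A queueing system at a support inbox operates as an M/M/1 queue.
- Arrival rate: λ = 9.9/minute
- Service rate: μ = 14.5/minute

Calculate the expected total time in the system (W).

First, compute utilization: ρ = λ/μ = 9.9/14.5 = 0.6828
For M/M/1: W = 1/(μ-λ)
W = 1/(14.5-9.9) = 1/4.60
W = 0.2174 minutes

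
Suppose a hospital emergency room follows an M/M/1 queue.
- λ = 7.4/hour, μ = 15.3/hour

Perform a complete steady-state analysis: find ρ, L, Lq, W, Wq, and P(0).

Step 1: ρ = λ/μ = 7.4/15.3 = 0.4837
Step 2: L = λ/(μ-λ) = 7.4/7.90 = 0.9367
Step 3: Lq = λ²/(μ(μ-λ)) = 54.76/(15.3×7.90) = 0.4530
Step 4: W = 1/(μ-λ) = 1/7.90 = 0.12658
Step 5: Wq = λ/(μ(μ-λ)) = 7.4/(15.3×7.90) = 0.06122
Step 6: P(0) = 1-ρ = 0.5163
Verify: L = λW = 7.4×0.12658 = 0.9367 ✔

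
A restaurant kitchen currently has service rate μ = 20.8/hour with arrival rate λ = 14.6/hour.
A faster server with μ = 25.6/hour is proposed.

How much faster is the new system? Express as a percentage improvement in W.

System 1: ρ₁ = 14.6/20.8 = 0.7019, W₁ = 1/(20.8-14.6) = 0.1613
System 2: ρ₂ = 14.6/25.6 = 0.5703, W₂ = 1/(25.6-14.6) = 0.09091
Improvement: (W₁-W₂)/W₁ = (0.1613-0.09091)/0.1613 = 43.64%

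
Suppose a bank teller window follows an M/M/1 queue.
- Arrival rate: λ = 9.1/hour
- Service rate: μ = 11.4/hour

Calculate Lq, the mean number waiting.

ρ = λ/μ = 9.1/11.4 = 0.7982
For M/M/1: Lq = λ²/(μ(μ-λ))
Lq = 82.81/(11.4 × 2.30)
Lq = 3.1583 transactions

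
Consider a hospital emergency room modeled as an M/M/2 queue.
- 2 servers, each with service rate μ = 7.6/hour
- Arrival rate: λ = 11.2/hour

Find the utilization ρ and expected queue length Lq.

Traffic intensity: ρ = λ/(cμ) = 11.2/(2×7.6) = 0.7368
Since ρ = 0.7368 < 1, system is stable.
Offered load a = λ/μ = cρ = 11.2/7.6 = 1.4737
P₀ = [ Σₙ₌₀^1 aⁿ/n! + a^2/(2!(1-ρ)) ]⁻¹
Σ = a^0/0! + a^1/1! = 1.0000 + 1.4737 = 2.4737
a^2/(2!(1-ρ)) = 2.17175/(2 × 0.263158) = 4.1263
P₀ = 1/(2.4737 + 4.1263) = 0.1515
Lq = P₀·a^2·ρ / (2!(1-ρ)²) = 0.15152 × 2.1717 × 0.73684 / (2 × 0.069252) = 1.7506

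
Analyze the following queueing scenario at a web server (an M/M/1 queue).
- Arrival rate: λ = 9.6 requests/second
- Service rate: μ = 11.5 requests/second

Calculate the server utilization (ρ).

Server utilization: ρ = λ/μ
ρ = 9.6/11.5 = 0.8348
The server is busy 83.48% of the time.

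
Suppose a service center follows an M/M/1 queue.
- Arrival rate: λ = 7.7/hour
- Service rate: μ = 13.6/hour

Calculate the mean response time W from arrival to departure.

First, compute utilization: ρ = λ/μ = 7.7/13.6 = 0.5662
For M/M/1: W = 1/(μ-λ)
W = 1/(13.6-7.7) = 1/5.90
W = 0.1695 hours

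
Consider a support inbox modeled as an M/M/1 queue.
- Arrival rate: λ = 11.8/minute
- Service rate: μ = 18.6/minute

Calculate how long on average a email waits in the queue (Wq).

First, compute utilization: ρ = λ/μ = 11.8/18.6 = 0.6344
For M/M/1: Wq = λ/(μ(μ-λ))
Wq = 11.8/(18.6 × (18.6-11.8))
Wq = 11.8/(18.6 × 6.80)
Wq = 0.09330 minutes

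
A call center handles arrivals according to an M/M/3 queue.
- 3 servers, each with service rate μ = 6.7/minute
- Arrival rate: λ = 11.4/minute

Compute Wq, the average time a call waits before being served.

Traffic intensity: ρ = λ/(cμ) = 11.4/(3×6.7) = 0.5672
Since ρ = 0.5672 < 1, system is stable.
Offered load a = λ/μ = cρ = 11.4/6.7 = 1.7015
P₀ = [ Σₙ₌₀^2 aⁿ/n! + a^3/(3!(1-ρ)) ]⁻¹
Σ = a^0/0! + a^1/1! + a^2/2! = 1.0000 + 1.7015 + 1.4475 = 4.1490
a^3/(3!(1-ρ)) = 4.9260/(6 × 0.43284) = 1.8968
P₀ = 1/(4.1490 + 1.8968) = 0.1654
Lq = P₀·a^3·ρ / (3!(1-ρ)²) = 0.16540 × 4.9260 × 0.56716 / (6 × 0.18735) = 0.4111
Wq = Lq/λ = 0.4111/11.4 = 0.03606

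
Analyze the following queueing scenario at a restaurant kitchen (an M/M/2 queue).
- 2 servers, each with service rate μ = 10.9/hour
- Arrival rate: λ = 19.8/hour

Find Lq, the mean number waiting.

Traffic intensity: ρ = λ/(cμ) = 19.8/(2×10.9) = 0.9083
Since ρ = 0.9083 < 1, system is stable.
Offered load a = λ/μ = cρ = 19.8/10.9 = 1.8165
P₀ = [ Σₙ₌₀^1 aⁿ/n! + a^2/(2!(1-ρ)) ]⁻¹
Σ = a^0/0! + a^1/1! = 1.0000 + 1.8165 = 2.8165
a^2/(2!(1-ρ)) = 3.29972/(2 × 0.0917431) = 17.9835
P₀ = 1/(2.8165 + 17.9835) = 0.04808
Lq = P₀·a^2·ρ / (2!(1-ρ)²) = 0.048077 × 3.2997 × 0.90826 / (2 × 0.0084168) = 8.5594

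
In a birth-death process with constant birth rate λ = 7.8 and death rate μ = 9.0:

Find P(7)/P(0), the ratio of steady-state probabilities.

For constant rates: P(n)/P(0) = (λ/μ)^n
P(7)/P(0) = (7.8/9.0)^7 = 0.86667^7 = 0.3673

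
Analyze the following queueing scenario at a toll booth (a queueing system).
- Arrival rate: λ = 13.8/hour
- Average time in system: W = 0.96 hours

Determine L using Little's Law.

Little's Law: L = λW
L = 13.8 × 0.96 = 13.2480 vehicles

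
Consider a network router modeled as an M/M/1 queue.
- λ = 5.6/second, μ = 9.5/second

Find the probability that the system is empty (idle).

ρ = λ/μ = 5.6/9.5 = 0.5895
P(0) = 1 - ρ = 1 - 0.5895 = 0.4105
The server is idle 41.05% of the time.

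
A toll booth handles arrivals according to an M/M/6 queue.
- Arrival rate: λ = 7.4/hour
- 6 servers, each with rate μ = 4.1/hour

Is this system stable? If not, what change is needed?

Stability requires ρ = λ/(cμ) < 1
ρ = 7.4/(6 × 4.1) = 7.4/24.60 = 0.3008
Since 0.3008 < 1, the system is STABLE.
The servers are busy 30.08% of the time.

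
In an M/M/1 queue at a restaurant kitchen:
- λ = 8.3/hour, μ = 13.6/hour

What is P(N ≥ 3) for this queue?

ρ = λ/μ = 8.3/13.6 = 0.6103
P(N ≥ n) = ρⁿ
P(N ≥ 3) = 0.6103^3
P(N ≥ 3) = 0.2273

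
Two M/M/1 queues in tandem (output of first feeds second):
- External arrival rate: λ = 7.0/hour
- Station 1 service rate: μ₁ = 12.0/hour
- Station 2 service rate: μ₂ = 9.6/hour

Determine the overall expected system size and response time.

By Jackson's theorem, each station behaves as independent M/M/1.
Station 1: ρ₁ = 7.0/12.0 = 0.5833, L₁ = ρ₁/(1-ρ₁) = λ/(μ₁-λ) = 7.0/5.00 = 1.4000
Station 2: ρ₂ = 7.0/9.6 = 0.7292, L₂ = ρ₂/(1-ρ₂) = λ/(μ₂-λ) = 7.0/2.60 = 2.6923
Total: L = L₁ + L₂ = 1.4000 + 2.6923 = 4.0923
W = L/λ = 4.0923/7.0 = 0.5846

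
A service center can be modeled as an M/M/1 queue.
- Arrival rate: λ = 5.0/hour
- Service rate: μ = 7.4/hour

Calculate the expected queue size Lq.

ρ = λ/μ = 5.0/7.4 = 0.6757
For M/M/1: Lq = λ²/(μ(μ-λ))
Lq = 25.00/(7.4 × 2.40)
Lq = 1.4077 customers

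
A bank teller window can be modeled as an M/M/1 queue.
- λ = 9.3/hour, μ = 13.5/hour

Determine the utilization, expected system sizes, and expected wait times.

Step 1: ρ = λ/μ = 9.3/13.5 = 0.6889
Step 2: L = λ/(μ-λ) = 9.3/4.20 = 2.2143
Step 3: Lq = λ²/(μ(μ-λ)) = 86.49/(13.5×4.20) = 1.5254
Step 4: W = 1/(μ-λ) = 1/4.20 = 0.2381
Step 5: Wq = λ/(μ(μ-λ)) = 9.3/(13.5×4.20) = 0.1640
Step 6: P(0) = 1-ρ = 0.3111
Verify: L = λW = 9.3×0.2381 = 2.2143 ✔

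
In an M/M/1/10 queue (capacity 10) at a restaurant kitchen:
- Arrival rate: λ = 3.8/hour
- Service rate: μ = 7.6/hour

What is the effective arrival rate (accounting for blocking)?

ρ = λ/μ = 3.8/7.6 = 0.5000
P₀ = (1-ρ)/(1-ρ^(K+1)) = (1-0.5000)/(1-0.5000^11) = 0.50000/0.99951 = 0.5002
P_K = P₀×ρ^K = 0.5002 × 0.5000^10 = 0.5002 × 0.0009766 = 0.0004885
λ_eff = λ(1-P_K) = 3.8 × (1 - 0.0004885) = 3.8 × 0.9995 = 3.7981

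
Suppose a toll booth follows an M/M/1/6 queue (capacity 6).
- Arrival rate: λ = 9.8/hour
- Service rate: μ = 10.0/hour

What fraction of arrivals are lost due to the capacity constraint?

ρ = λ/μ = 9.8/10.0 = 0.9800
P₀ = (1-ρ)/(1-ρ^(K+1)) = (1-0.9800)/(1-0.9800^7) = 0.020000/0.13187 = 0.1517
P_K = P₀×ρ^K = 0.15166 × 0.9800^6 = 0.15166 × 0.88584 = 0.1343
Blocking probability = 13.43%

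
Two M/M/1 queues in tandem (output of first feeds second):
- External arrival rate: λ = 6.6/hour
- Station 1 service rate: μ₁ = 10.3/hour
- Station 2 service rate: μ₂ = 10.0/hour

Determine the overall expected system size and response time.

By Jackson's theorem, each station behaves as independent M/M/1.
Station 1: ρ₁ = 6.6/10.3 = 0.6408, L₁ = ρ₁/(1-ρ₁) = λ/(μ₁-λ) = 6.6/3.70 = 1.7838
Station 2: ρ₂ = 6.6/10.0 = 0.6600, L₂ = ρ₂/(1-ρ₂) = λ/(μ₂-λ) = 6.6/3.40 = 1.9412
Total: L = L₁ + L₂ = 1.7838 + 1.9412 = 3.7250
W = L/λ = 3.7250/6.6 = 0.5644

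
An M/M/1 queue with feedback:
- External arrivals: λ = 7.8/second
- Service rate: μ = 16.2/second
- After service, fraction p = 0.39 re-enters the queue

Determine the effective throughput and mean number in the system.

Effective arrival rate: λ_eff = λ/(1-p) = 7.8/(1-0.39) = 7.8/0.61 = 12.78689
ρ = λ_eff/μ = 12.78689/16.2 = 0.789314
L = ρ/(1-ρ) = 0.789314/(1-0.789314) = 3.7464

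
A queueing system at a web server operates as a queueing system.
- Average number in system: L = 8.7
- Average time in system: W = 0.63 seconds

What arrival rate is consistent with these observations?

Little's Law: L = λW, so λ = L/W
λ = 8.7/0.63 = 13.8095 requests/second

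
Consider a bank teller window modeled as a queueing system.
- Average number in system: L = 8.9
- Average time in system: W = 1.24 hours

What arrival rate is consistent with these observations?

Little's Law: L = λW, so λ = L/W
λ = 8.9/1.24 = 7.1774 transactions/hour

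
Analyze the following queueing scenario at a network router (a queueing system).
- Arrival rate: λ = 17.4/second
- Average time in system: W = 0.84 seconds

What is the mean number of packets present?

Little's Law: L = λW
L = 17.4 × 0.84 = 14.6160 packets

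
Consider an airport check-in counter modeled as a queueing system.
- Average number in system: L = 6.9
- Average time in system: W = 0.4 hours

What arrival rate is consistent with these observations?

Little's Law: L = λW, so λ = L/W
λ = 6.9/0.4 = 17.2500 passengers/hour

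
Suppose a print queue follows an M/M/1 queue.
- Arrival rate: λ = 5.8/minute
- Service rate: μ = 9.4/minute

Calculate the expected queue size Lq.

ρ = λ/μ = 5.8/9.4 = 0.6170
For M/M/1: Lq = λ²/(μ(μ-λ))
Lq = 33.64/(9.4 × 3.60)
Lq = 0.9941 jobs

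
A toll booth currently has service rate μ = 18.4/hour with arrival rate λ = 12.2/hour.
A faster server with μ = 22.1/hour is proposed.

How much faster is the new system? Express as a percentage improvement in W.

System 1: ρ₁ = 12.2/18.4 = 0.6630, W₁ = 1/(18.4-12.2) = 0.16129
System 2: ρ₂ = 12.2/22.1 = 0.5520, W₂ = 1/(22.1-12.2) = 0.10101
Improvement: (W₁-W₂)/W₁ = (0.16129-0.10101)/0.16129 = 37.37%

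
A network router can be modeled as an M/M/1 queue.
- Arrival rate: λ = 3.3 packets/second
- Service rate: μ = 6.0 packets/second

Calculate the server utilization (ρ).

Server utilization: ρ = λ/μ
ρ = 3.3/6.0 = 0.5500
The server is busy 55.00% of the time.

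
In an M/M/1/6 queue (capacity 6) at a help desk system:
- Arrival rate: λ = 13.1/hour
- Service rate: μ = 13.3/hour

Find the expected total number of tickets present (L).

ρ = λ/μ = 13.1/13.3 = 0.98496
P₀ = (1-ρ)/(1-ρ^(K+1)) = (1-0.98496)/(1-0.98496^7) = 0.015040/0.10065 = 0.1494
P_K = P₀×ρ^K = 0.1494 × 0.98496^6 = 0.1494 × 0.9131 = 0.1364
L = ρ[1 - (K+1)ρ^K + Kρ^(K+1)] / [(1-ρ)(1-ρ^(K+1))]
L = 0.98496 × (1 - 7×0.91308575 + 6×0.89935294) / ((1 - 0.98496) × (1 - 0.89935294)) = 2.9394 tickets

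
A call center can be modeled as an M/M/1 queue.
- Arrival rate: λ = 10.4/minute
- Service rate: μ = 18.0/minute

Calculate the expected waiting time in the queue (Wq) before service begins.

First, compute utilization: ρ = λ/μ = 10.4/18.0 = 0.5778
For M/M/1: Wq = λ/(μ(μ-λ))
Wq = 10.4/(18.0 × (18.0-10.4))
Wq = 10.4/(18.0 × 7.60)
Wq = 0.07602 minutes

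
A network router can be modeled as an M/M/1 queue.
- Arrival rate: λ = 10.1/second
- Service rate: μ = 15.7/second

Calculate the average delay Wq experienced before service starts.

First, compute utilization: ρ = λ/μ = 10.1/15.7 = 0.6433
For M/M/1: Wq = λ/(μ(μ-λ))
Wq = 10.1/(15.7 × (15.7-10.1))
Wq = 10.1/(15.7 × 5.60)
Wq = 0.1149 seconds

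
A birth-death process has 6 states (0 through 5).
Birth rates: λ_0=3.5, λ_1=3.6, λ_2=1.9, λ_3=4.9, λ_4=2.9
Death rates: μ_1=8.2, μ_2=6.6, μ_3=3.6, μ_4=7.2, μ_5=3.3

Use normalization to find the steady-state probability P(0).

Ratios P(n)/P(0) = (λ₀···λₙ₋₁)/(μ₁···μₙ):
P(1)/P(0) = (3.5)/(8.2) = 0.4268
P(2)/P(0) = (3.5×3.6)/(8.2×6.6) = 0.2328
P(3)/P(0) = (3.5×3.6×1.9)/(8.2×6.6×3.6) = 0.1229
P(4)/P(0) = (3.5×3.6×1.9×4.9)/(8.2×6.6×3.6×7.2) = 0.08362
P(5)/P(0) = (3.5×3.6×1.9×4.9×2.9)/(8.2×6.6×3.6×7.2×3.3) = 0.07349

Normalization: ∑ P(n) = 1
P(0) × (1.0000 + 0.4268 + 0.2328 + 0.1229 + 0.08362 + 0.07349) = 1
P(0) × 1.9396 = 1
P(0) = 1/1.9396 = 0.5156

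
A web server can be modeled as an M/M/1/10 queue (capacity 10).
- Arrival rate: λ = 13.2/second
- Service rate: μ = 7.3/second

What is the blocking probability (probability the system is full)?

ρ = λ/μ = 13.2/7.3 = 1.8082
P₀ = (1-ρ)/(1-ρ^(K+1)) = (1-1.8082)/(1-1.8082^11) = -0.8082/-674.6334 = 0.001198
P_K = P₀×ρ^K = 0.001198 × 1.8082^10 = 0.001198 × 373.6497 = 0.4476
Blocking probability = 44.76%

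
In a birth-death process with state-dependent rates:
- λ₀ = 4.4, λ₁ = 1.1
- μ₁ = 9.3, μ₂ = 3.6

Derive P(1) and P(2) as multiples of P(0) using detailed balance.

Balance equations:
State 0: λ₀P₀ = μ₁P₁ → P₁ = (λ₀/μ₁)P₀ = (4.4/9.3)P₀ = 0.4731P₀
State 1: P₂ = (λ₀λ₁)/(μ₁μ₂)P₀ = (4.4×1.1)/(9.3×3.6)P₀ = 0.1446P₀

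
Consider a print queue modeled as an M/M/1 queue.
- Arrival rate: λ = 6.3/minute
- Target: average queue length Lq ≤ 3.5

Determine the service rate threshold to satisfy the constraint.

For M/M/1: Lq = λ²/(μ(μ-λ))
Need Lq ≤ 3.5, i.e. μ(μ-λ) ≥ λ²/3.5
μ² - 6.3μ - 39.69/3.5 ≥ 0  →  μ² - 6.3μ - 11.3400 ≥ 0
Quadratic formula (positive root): μ = [λ + √(λ² + 4×11.3400)]/2
Discriminant: 39.69 + 4×11.3400 = 85.0500, √85.0500 = 9.22226
μ ≥ (6.3 + 9.22226)/2 = 7.7611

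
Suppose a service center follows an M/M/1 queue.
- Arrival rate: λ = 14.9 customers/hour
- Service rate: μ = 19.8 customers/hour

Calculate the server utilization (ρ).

Server utilization: ρ = λ/μ
ρ = 14.9/19.8 = 0.7525
The server is busy 75.25% of the time.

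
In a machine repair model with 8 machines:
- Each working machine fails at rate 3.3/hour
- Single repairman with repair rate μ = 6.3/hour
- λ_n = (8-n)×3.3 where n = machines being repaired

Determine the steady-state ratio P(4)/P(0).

P(4)/P(0) = ∏_{i=0}^{4-1} λ_i/μ_{i+1}
= (8-0)×3.3/6.3 × (8-1)×3.3/6.3 × (8-2)×3.3/6.3 × (8-3)×3.3/6.3
= 126.4745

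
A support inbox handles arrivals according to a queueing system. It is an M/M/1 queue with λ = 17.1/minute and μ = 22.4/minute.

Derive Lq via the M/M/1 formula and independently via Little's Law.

Method 1 (direct): Lq = λ²/(μ(μ-λ)) = 292.41/(22.4 × 5.30) = 2.4630

Method 2 (Little's Law):
W = 1/(μ-λ) = 1/5.30 = 0.188679
Wq = W - 1/μ = 0.188679 - 0.0446429 = 0.144036
Lq = λWq = 17.1 × 0.144036 = 2.4630 ✔ (matches Method 1)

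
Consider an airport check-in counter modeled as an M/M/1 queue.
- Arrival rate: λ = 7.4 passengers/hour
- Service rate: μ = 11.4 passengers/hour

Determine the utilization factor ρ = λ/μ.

Server utilization: ρ = λ/μ
ρ = 7.4/11.4 = 0.6491
The server is busy 64.91% of the time.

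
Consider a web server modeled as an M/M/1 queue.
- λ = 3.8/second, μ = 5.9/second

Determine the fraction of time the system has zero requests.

ρ = λ/μ = 3.8/5.9 = 0.6441
P(0) = 1 - ρ = 1 - 0.6441 = 0.3559
The server is idle 35.59% of the time.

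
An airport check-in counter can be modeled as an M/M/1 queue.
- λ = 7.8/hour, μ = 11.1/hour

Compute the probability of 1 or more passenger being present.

ρ = λ/μ = 7.8/11.1 = 0.7027
P(N ≥ n) = ρⁿ
P(N ≥ 1) = 0.7027^1
P(N ≥ 1) = 0.7027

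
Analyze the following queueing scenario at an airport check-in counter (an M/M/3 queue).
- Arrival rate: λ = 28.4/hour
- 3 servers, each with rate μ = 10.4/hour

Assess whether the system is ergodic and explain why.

Stability requires ρ = λ/(cμ) < 1
ρ = 28.4/(3 × 10.4) = 28.4/31.20 = 0.9103
Since 0.9103 < 1, the system is STABLE.
The servers are busy 91.03% of the time.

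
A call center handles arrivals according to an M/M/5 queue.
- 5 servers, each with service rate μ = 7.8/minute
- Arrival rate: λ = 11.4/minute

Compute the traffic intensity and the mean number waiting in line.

Traffic intensity: ρ = λ/(cμ) = 11.4/(5×7.8) = 0.2923
Since ρ = 0.2923 < 1, system is stable.
Offered load a = λ/μ = cρ = 11.4/7.8 = 1.4615
P₀ = [ Σₙ₌₀^4 aⁿ/n! + a^5/(5!(1-ρ)) ]⁻¹
Σ = a^0/0! + a^1/1! + a^2/2! + a^3/3! + a^4/4! = 1.0000 + 1.4615 + 1.0680 + 0.52033 + 0.19012 = 4.2400
a^5/(5!(1-ρ)) = 6.6689/(120 × 0.7077) = 0.07853
P₀ = 1/(4.2400 + 0.07853) = 0.2316
Lq = P₀·a^5·ρ / (5!(1-ρ)²) = 0.23156 × 6.6689 × 0.29231 / (120 × 0.50083) = 0.007511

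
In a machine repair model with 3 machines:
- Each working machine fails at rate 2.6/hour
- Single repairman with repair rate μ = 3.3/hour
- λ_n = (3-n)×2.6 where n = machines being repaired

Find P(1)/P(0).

P(1)/P(0) = ∏_{i=0}^{1-1} λ_i/μ_{i+1}
= (3-0)×2.6/3.3
= 2.3636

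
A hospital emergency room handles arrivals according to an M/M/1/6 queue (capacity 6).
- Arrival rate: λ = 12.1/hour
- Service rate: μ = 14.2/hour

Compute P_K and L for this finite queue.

ρ = λ/μ = 12.1/14.2 = 0.85211
P₀ = (1-ρ)/(1-ρ^(K+1)) = (1-0.85211)/(1-0.85211^7) = 0.1479/0.6738 = 0.2195
P_K = P₀×ρ^K = 0.2195 × 0.85211^6 = 0.2195 × 0.3828 = 0.08402
Blocking probability P_6 = 0.08402 (8.40%)
L = ρ[1 - (K+1)ρ^K + Kρ^(K+1)] / [(1-ρ)(1-ρ^(K+1))]
L = 0.85211 × (1 - 7×0.382802 + 6×0.326189) / ((1 - 0.85211) × (1 - 0.326189)) = 2.3731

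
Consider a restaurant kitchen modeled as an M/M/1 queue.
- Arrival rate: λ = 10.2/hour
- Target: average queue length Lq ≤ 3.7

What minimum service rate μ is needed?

For M/M/1: Lq = λ²/(μ(μ-λ))
Need Lq ≤ 3.7, i.e. μ(μ-λ) ≥ λ²/3.7
μ² - 10.2μ - 104.04/3.7 ≥ 0  →  μ² - 10.2μ - 28.11892 ≥ 0
Quadratic formula (positive root): μ = [λ + √(λ² + 4×28.11892)]/2
Discriminant: 104.04 + 4×28.11892 = 216.5157, √216.5157 = 14.7145
μ ≥ (10.2 + 14.7145)/2 = 12.4572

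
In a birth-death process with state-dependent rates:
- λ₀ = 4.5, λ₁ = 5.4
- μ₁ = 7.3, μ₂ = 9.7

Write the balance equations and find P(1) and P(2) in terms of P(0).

Balance equations:
State 0: λ₀P₀ = μ₁P₁ → P₁ = (λ₀/μ₁)P₀ = (4.5/7.3)P₀ = 0.6164P₀
State 1: P₂ = (λ₀λ₁)/(μ₁μ₂)P₀ = (4.5×5.4)/(7.3×9.7)P₀ = 0.3432P₀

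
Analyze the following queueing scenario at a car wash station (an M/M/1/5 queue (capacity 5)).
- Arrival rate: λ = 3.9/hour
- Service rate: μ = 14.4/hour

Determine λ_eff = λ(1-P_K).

ρ = λ/μ = 3.9/14.4 = 0.27083
P₀ = (1-ρ)/(1-ρ^(K+1)) = (1-0.27083)/(1-0.27083^6) = 0.7292/0.9996 = 0.7295
P_K = P₀×ρ^K = 0.7295 × 0.27083^5 = 0.7295 × 0.001457 = 0.001063
λ_eff = λ(1-P_K) = 3.9 × (1 - 0.001063) = 3.9 × 0.99894 = 3.8959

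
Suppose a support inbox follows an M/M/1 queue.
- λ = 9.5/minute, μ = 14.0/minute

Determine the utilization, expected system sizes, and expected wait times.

Step 1: ρ = λ/μ = 9.5/14.0 = 0.6786
Step 2: L = λ/(μ-λ) = 9.5/4.50 = 2.1111
Step 3: Lq = λ²/(μ(μ-λ)) = 90.25/(14.0×4.50) = 1.4325
Step 4: W = 1/(μ-λ) = 1/4.50 = 0.22222
Step 5: Wq = λ/(μ(μ-λ)) = 9.5/(14.0×4.50) = 0.1508
Step 6: P(0) = 1-ρ = 0.3214
Verify: L = λW = 9.5×0.22222 = 2.1111 ✔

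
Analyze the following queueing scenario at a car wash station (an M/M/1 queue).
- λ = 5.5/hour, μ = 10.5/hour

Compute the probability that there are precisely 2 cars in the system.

ρ = λ/μ = 5.5/10.5 = 0.5238
P(n) = (1-ρ)ρⁿ
P(2) = (1-0.5238) × 0.5238^2
P(2) = 0.4762 × 0.2744
P(2) = 0.1307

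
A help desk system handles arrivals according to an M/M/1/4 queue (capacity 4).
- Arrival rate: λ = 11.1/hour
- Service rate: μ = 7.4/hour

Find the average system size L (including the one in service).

ρ = λ/μ = 11.1/7.4 = 1.5000
P₀ = (1-ρ)/(1-ρ^(K+1)) = (1-1.5000)/(1-1.5000^5) = -0.5000/-6.5938 = 0.07583
P_K = P₀×ρ^K = 0.07583 × 1.5000^4 = 0.07583 × 5.0625 = 0.3839
L = ρ[1 - (K+1)ρ^K + Kρ^(K+1)] / [(1-ρ)(1-ρ^(K+1))]
L = 1.5000 × (1 - 5×5.06250 + 4×7.59375) / ((1 - 1.5000) × (1 - 7.59375)) = 2.7583 tickets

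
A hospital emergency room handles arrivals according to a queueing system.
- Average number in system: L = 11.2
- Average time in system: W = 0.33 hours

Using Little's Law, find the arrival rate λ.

Little's Law: L = λW, so λ = L/W
λ = 11.2/0.33 = 33.9394 patients/hour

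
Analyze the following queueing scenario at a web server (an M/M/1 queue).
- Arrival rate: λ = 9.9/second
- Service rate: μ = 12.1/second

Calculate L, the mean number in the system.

ρ = λ/μ = 9.9/12.1 = 0.8182
For M/M/1: L = λ/(μ-λ)
L = 9.9/(12.1-9.9) = 9.9/2.20
L = 4.5000 requests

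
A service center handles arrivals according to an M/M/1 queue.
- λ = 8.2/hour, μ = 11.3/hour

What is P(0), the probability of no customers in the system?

ρ = λ/μ = 8.2/11.3 = 0.7257
P(0) = 1 - ρ = 1 - 0.7257 = 0.2743
The server is idle 27.43% of the time.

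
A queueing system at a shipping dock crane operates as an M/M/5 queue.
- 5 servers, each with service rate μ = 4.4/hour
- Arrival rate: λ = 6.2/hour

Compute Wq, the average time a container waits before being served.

Traffic intensity: ρ = λ/(cμ) = 6.2/(5×4.4) = 0.2818
Since ρ = 0.2818 < 1, system is stable.
Offered load a = λ/μ = cρ = 6.2/4.4 = 1.4091
P₀ = [ Σₙ₌₀^4 aⁿ/n! + a^5/(5!(1-ρ)) ]⁻¹
Σ = a^0/0! + a^1/1! + a^2/2! + a^3/3! + a^4/4! = 1.0000 + 1.4091 + 0.99277 + 0.46630 + 0.16426 = 4.0324
a^5/(5!(1-ρ)) = 5.5551/(120 × 0.7182) = 0.06446
P₀ = 1/(4.0324 + 0.06446) = 0.2441
Lq = P₀·a^5·ρ / (5!(1-ρ)²) = 0.2441 × 5.5551 × 0.2818 / (120 × 0.5158) = 0.006174
Wq = Lq/λ = 0.006174/6.2 = 0.0009958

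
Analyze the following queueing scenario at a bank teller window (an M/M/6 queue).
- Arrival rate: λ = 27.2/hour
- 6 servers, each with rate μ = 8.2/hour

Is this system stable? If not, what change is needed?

Stability requires ρ = λ/(cμ) < 1
ρ = 27.2/(6 × 8.2) = 27.2/49.20 = 0.5528
Since 0.5528 < 1, the system is STABLE.
The servers are busy 55.28% of the time.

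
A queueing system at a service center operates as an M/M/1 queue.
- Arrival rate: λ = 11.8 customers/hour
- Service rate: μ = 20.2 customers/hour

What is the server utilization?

Server utilization: ρ = λ/μ
ρ = 11.8/20.2 = 0.5842
The server is busy 58.42% of the time.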